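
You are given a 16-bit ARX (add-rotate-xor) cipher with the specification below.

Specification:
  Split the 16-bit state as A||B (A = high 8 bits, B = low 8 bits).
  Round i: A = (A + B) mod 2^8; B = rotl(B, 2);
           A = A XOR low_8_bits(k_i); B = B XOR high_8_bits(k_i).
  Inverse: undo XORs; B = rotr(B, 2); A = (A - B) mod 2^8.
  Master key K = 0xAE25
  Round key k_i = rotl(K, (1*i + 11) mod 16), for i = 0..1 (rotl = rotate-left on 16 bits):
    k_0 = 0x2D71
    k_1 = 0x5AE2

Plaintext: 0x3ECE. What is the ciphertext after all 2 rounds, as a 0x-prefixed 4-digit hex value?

s_0 = plaintext = 0x3ECE
s_1 = Round(s_0, k_0) = 0x7D16
s_2 = Round(s_1, k_1) = 0x7102

0x7102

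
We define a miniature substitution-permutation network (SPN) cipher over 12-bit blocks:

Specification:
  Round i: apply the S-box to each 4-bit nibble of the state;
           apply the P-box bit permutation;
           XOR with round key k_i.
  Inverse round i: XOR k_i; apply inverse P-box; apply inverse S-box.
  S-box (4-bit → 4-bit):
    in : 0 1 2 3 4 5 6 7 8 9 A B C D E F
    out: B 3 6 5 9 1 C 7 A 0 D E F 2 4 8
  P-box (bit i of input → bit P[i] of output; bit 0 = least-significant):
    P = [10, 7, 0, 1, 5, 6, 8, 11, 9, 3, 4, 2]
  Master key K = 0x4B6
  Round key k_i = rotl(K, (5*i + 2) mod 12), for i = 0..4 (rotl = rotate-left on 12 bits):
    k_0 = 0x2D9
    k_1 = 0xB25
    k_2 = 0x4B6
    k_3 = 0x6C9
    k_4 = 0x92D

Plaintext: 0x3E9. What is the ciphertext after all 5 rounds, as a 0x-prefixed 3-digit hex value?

s_0 = plaintext = 0x3E9
s_1 = Round(s_0, k_0) = 0x1C9
s_2 = Round(s_1, k_1) = 0x04D
s_3 = Round(s_2, k_2) = 0xE1A
s_4 = Round(s_3, k_3) = 0x2BA
s_5 = Round(s_4, k_4) = 0x476

0x476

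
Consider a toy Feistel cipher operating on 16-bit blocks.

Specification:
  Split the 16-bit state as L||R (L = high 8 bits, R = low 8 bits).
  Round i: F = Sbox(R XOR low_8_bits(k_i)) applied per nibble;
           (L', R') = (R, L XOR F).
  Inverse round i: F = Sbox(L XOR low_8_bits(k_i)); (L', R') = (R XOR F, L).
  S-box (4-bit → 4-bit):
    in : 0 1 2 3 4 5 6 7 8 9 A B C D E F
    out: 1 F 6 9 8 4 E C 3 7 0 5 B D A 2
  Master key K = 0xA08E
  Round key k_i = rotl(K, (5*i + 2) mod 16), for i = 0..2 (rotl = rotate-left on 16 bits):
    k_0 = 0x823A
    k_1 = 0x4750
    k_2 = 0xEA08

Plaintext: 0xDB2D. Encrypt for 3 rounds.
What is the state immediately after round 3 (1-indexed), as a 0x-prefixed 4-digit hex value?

s_0 = plaintext = 0xDB2D
s_1 = Round(s_0, k_0) = 0x2D27
s_2 = Round(s_1, k_1) = 0x27E1
s_3 = Round(s_2, k_2) = 0xE180

0xE180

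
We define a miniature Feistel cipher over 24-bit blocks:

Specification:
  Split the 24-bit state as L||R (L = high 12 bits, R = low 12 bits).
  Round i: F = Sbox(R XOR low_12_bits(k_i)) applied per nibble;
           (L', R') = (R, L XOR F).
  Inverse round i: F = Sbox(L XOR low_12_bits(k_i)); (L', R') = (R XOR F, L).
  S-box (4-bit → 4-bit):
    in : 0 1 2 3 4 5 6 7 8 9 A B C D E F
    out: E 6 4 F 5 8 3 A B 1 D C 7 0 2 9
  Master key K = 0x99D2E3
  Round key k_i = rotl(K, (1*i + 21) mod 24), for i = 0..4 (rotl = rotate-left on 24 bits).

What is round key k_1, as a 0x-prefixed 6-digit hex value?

0xE674B8

K = 0x99D2E3
k_0 = rotl(K, (1*0+21) mod 24) = rotl(K, 21) = 0x733A5C
k_1 = rotl(K, (1*1+21) mod 24) = rotl(K, 22) = 0xE674B8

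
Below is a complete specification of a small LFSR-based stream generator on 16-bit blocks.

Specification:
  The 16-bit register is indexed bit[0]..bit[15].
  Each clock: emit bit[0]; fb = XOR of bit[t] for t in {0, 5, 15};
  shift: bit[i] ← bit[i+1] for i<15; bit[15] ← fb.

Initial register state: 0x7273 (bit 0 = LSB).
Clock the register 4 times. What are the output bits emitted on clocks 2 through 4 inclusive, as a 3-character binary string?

100

reg_0 = 0x7273
clock 1: out=1, reg = 0x3939
clock 2: out=1, reg = 0x1C9C
clock 3: out=0, reg = 0x0E4E
clock 4: out=0, reg = 0x0727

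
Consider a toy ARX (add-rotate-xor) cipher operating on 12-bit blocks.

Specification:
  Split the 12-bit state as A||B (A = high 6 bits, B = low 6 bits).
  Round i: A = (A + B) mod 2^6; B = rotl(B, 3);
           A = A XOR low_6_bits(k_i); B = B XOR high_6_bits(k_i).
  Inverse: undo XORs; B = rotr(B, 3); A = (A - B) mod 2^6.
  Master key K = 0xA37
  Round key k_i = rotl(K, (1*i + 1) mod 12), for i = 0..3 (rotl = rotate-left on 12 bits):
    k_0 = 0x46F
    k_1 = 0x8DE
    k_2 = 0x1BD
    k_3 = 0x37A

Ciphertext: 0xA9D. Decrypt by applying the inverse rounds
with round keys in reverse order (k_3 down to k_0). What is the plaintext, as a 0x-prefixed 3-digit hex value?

s_0 = ciphertext = 0xA9D
s_1 = InvRound(s_0, k_3) = 0x382
s_2 = InvRound(s_1, k_2) = 0x4E0
s_3 = InvRound(s_2, k_1) = 0xD58
s_4 = InvRound(s_3, k_0) = 0x449

0x449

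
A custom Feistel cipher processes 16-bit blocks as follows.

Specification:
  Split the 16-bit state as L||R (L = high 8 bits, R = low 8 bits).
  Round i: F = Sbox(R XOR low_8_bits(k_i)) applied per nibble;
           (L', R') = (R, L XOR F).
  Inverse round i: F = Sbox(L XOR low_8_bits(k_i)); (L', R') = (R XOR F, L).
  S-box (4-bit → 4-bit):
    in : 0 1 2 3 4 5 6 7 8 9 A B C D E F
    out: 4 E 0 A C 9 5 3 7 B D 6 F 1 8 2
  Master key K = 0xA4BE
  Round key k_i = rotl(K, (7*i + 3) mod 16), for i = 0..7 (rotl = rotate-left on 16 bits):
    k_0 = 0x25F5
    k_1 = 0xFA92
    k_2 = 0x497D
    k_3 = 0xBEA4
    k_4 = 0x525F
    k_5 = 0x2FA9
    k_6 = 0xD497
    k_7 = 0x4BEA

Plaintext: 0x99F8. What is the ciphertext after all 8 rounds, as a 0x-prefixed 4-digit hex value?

0xD2DF

s_0 = plaintext = 0x99F8
s_1 = Round(s_0, k_0) = 0xF8D8
s_2 = Round(s_1, k_1) = 0xD835
s_3 = Round(s_2, k_2) = 0x351F
s_4 = Round(s_3, k_3) = 0x1F53
s_5 = Round(s_4, k_4) = 0x5350
s_6 = Round(s_5, k_5) = 0x5078
s_7 = Round(s_6, k_6) = 0x78D2
s_8 = Round(s_7, k_7) = 0xD2DF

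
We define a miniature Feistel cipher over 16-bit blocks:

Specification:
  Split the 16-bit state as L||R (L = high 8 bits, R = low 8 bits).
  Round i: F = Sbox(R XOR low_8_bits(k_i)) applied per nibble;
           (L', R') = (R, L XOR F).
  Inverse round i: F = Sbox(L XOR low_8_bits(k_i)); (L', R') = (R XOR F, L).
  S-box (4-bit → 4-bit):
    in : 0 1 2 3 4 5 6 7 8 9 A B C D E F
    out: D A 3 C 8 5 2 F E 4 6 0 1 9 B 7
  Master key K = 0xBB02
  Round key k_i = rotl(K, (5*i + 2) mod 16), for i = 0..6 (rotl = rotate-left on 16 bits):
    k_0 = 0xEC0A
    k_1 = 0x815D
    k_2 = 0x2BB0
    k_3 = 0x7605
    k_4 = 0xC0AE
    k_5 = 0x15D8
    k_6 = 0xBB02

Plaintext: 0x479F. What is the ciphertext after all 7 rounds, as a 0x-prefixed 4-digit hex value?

0x5305

s_0 = plaintext = 0x479F
s_1 = Round(s_0, k_0) = 0x9F02
s_2 = Round(s_1, k_1) = 0x02C8
s_3 = Round(s_2, k_2) = 0xC8FC
s_4 = Round(s_3, k_3) = 0xFCBC
s_5 = Round(s_4, k_4) = 0xBC5F
s_6 = Round(s_5, k_5) = 0x5F53
s_7 = Round(s_6, k_6) = 0x5305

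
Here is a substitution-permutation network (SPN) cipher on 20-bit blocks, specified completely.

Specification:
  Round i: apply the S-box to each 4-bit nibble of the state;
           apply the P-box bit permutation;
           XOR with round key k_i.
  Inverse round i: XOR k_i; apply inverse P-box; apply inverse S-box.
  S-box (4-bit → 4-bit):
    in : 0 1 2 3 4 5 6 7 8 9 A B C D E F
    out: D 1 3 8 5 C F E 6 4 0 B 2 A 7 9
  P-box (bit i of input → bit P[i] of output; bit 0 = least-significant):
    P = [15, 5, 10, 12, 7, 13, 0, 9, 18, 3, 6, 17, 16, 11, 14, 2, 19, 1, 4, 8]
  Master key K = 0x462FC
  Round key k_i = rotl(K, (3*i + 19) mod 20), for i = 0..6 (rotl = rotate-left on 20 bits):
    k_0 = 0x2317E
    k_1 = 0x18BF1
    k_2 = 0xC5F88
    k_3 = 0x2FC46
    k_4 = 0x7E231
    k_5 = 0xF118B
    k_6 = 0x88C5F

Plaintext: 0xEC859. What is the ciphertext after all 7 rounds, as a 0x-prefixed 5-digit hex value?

s_0 = plaintext = 0xEC859
s_1 = Round(s_0, k_0) = 0xA3F25
s_2 = Round(s_1, k_1) = 0x7BF75
s_3 = Round(s_2, k_2) = 0xB609F
s_4 = Round(s_3, k_3) = 0xD2501
s_5 = Round(s_4, k_4) = 0x469F2
s_6 = Round(s_5, k_5) = 0x6DB7F
s_7 = Round(s_6, k_6) = 0x63740

0x63740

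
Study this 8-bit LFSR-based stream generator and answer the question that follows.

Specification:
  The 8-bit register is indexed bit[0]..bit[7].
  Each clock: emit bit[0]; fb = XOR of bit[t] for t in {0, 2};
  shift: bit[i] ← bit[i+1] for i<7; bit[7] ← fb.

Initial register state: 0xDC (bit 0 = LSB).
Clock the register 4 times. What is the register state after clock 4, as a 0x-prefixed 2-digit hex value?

reg_0 = 0xDC
clock 1: out=0, reg = 0xEE
clock 2: out=0, reg = 0xF7
clock 3: out=1, reg = 0x7B
clock 4: out=1, reg = 0xBD

0xBD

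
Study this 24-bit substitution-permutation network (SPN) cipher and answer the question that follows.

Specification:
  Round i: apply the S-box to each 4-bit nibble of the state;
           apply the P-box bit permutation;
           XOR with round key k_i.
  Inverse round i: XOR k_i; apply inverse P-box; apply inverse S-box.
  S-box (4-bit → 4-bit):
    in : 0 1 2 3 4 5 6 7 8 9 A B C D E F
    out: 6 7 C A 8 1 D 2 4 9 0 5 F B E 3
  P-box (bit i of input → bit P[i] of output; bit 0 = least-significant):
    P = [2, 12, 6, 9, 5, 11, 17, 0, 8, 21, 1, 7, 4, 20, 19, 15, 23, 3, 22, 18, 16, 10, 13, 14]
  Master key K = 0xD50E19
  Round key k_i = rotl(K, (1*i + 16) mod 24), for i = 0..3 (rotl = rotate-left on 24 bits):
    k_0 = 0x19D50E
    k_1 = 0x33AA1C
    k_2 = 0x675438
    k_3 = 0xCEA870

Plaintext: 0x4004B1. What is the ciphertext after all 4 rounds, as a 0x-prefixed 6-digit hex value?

s_0 = plaintext = 0x4004B1
s_1 = Round(s_0, k_0) = 0x4385E2
s_2 = Round(s_1, k_1) = 0x3DE155
s_3 = Round(s_2, k_2) = 0xDB9116
s_4 = Round(s_3, k_3) = 0x2D6706

0x2D6706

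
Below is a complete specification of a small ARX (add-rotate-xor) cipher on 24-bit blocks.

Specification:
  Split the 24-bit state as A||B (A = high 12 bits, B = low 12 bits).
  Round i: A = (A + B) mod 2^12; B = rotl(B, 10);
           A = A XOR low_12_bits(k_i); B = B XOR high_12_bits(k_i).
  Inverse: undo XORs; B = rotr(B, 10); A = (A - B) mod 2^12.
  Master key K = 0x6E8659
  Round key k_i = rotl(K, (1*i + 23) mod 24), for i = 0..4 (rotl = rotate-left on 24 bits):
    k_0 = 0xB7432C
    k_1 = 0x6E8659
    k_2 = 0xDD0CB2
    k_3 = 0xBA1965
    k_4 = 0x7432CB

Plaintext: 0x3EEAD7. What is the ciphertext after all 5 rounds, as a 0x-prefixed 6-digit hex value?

0x93D778

s_0 = plaintext = 0x3EEAD7
s_1 = Round(s_0, k_0) = 0xDE95C1
s_2 = Round(s_1, k_1) = 0x5F3398
s_3 = Round(s_2, k_2) = 0x539D36
s_4 = Round(s_3, k_3) = 0xB0A0EC
s_5 = Round(s_4, k_4) = 0x93D778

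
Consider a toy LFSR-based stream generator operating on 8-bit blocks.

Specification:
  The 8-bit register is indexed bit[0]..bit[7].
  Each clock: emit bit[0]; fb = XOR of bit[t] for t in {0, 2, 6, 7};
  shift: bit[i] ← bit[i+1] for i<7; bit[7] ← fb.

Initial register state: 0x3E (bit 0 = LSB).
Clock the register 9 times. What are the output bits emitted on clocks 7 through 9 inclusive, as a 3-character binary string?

reg_0 = 0x3E
clock 1: out=0, reg = 0x9F
clock 2: out=1, reg = 0xCF
clock 3: out=1, reg = 0x67
clock 4: out=1, reg = 0xB3
clock 5: out=1, reg = 0x59
clock 6: out=1, reg = 0x2C
clock 7: out=0, reg = 0x96
clock 8: out=0, reg = 0x4B
clock 9: out=1, reg = 0x25

001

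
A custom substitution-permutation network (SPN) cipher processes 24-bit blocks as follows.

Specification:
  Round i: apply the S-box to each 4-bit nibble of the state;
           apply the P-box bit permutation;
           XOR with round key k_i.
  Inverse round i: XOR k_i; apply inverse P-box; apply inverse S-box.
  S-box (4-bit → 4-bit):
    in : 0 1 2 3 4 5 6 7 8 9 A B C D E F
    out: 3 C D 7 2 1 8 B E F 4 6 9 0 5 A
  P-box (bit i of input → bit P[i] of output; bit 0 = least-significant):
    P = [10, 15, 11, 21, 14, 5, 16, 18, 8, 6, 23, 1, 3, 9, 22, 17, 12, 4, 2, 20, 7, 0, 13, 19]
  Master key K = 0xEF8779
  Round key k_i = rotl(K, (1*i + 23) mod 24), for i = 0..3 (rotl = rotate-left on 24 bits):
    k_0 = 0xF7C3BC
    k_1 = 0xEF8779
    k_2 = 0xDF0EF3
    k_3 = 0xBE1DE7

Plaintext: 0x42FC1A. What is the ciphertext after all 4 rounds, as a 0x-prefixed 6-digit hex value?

0xE16F0A

s_0 = plaintext = 0x42FC1A
s_1 = Round(s_0, k_0) = 0xE0D8BB
s_2 = Round(s_1, k_1) = 0x6E3F8B
s_3 = Round(s_2, k_2) = 0x92949D
s_4 = Round(s_3, k_3) = 0xE16F0A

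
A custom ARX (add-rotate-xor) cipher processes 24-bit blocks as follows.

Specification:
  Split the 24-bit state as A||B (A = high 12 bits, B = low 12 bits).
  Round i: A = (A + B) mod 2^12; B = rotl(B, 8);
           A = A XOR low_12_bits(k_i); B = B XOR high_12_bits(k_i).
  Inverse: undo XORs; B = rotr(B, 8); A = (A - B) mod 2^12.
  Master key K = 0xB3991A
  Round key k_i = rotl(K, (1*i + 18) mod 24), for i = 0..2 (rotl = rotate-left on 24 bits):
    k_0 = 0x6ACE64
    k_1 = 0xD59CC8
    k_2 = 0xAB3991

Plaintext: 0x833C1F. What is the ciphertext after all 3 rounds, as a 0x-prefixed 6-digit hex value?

0x9AB5BF

s_0 = plaintext = 0x833C1F
s_1 = Round(s_0, k_0) = 0xA3696D
s_2 = Round(s_1, k_1) = 0xF6B0CF
s_3 = Round(s_2, k_2) = 0x9AB5BF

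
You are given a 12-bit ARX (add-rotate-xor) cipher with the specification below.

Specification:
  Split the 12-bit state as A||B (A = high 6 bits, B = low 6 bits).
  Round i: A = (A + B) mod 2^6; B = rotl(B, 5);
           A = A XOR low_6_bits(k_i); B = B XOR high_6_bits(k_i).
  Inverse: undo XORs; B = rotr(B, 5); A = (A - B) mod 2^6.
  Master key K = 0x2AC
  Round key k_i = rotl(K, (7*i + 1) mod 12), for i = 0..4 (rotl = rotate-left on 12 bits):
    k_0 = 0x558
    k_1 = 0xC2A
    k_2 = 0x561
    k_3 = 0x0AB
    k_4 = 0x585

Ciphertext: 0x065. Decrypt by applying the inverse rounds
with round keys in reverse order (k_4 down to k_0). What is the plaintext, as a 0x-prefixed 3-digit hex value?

s_0 = ciphertext = 0x065
s_1 = InvRound(s_0, k_4) = 0x767
s_2 = InvRound(s_1, k_3) = 0xACB
s_3 = InvRound(s_2, k_2) = 0x3BC
s_4 = InvRound(s_3, k_1) = 0x318
s_5 = InvRound(s_4, k_0) = 0xE9A

0xE9A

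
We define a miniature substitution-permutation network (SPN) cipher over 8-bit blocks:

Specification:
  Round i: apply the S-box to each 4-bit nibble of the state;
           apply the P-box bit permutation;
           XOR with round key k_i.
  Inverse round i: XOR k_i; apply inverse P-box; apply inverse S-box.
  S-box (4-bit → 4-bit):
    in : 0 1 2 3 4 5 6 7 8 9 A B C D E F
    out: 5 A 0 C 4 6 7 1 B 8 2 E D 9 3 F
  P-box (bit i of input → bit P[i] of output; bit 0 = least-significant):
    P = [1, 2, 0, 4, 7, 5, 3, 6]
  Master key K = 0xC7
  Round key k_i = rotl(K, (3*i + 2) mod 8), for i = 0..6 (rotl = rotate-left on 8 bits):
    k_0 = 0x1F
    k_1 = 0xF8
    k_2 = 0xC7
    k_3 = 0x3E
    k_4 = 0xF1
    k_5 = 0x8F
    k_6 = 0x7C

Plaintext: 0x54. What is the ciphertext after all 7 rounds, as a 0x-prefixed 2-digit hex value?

0x6D

s_0 = plaintext = 0x54
s_1 = Round(s_0, k_0) = 0x36
s_2 = Round(s_1, k_1) = 0xB7
s_3 = Round(s_2, k_2) = 0xAD
s_4 = Round(s_3, k_3) = 0x0C
s_5 = Round(s_4, k_4) = 0x6A
s_6 = Round(s_5, k_5) = 0x23
s_7 = Round(s_6, k_6) = 0x6D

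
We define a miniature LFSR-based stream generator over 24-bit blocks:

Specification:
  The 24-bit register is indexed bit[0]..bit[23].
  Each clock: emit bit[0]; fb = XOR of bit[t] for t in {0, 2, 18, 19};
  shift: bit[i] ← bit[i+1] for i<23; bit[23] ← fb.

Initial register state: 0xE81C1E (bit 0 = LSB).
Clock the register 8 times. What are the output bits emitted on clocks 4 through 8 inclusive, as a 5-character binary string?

11000

reg_0 = 0xE81C1E
clock 1: out=0, reg = 0x740E0F
clock 2: out=1, reg = 0xBA0707
clock 3: out=1, reg = 0xDD0383
clock 4: out=1, reg = 0xEE81C1
clock 5: out=1, reg = 0xF740E0
clock 6: out=0, reg = 0xFBA070
clock 7: out=0, reg = 0xFDD038
clock 8: out=0, reg = 0x7EE81C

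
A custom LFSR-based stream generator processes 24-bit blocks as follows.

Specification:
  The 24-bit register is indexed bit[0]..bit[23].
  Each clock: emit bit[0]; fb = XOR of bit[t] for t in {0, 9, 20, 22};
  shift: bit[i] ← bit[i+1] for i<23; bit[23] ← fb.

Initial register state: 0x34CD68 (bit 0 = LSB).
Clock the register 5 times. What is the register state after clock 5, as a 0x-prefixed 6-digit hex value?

reg_0 = 0x34CD68
clock 1: out=0, reg = 0x9A66B4
clock 2: out=0, reg = 0x4D335A
clock 3: out=0, reg = 0x2699AD
clock 4: out=1, reg = 0x934CD6
clock 5: out=0, reg = 0xC9A66B

0xC9A66B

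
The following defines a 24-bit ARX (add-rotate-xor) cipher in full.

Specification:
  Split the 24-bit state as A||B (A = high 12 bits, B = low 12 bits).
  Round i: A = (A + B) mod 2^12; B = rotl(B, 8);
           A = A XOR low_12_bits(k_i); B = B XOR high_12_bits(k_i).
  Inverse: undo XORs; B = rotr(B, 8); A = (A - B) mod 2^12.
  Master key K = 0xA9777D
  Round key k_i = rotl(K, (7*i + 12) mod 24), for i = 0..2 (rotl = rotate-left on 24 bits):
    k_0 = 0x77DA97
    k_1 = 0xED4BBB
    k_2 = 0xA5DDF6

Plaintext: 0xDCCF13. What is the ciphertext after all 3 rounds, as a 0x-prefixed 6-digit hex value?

s_0 = plaintext = 0xDCCF13
s_1 = Round(s_0, k_0) = 0x64848C
s_2 = Round(s_1, k_1) = 0x16F29C
s_3 = Round(s_2, k_2) = 0x9FD674

0x9FD674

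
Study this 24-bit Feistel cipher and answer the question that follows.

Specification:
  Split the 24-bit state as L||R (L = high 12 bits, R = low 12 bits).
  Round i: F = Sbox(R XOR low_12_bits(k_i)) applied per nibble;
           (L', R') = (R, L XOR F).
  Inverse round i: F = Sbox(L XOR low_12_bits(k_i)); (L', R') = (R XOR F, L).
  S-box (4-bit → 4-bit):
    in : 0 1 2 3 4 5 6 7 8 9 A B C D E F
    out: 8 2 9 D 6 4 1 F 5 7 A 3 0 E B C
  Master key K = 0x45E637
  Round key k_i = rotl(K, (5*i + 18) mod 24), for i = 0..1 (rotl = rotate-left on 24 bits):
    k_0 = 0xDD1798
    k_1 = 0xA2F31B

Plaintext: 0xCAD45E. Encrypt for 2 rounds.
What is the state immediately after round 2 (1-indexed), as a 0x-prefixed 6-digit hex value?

s_0 = plaintext = 0xCAD45E
s_1 = Round(s_0, k_0) = 0x45E1AC
s_2 = Round(s_1, k_1) = 0x1ACD61

0x1ACD61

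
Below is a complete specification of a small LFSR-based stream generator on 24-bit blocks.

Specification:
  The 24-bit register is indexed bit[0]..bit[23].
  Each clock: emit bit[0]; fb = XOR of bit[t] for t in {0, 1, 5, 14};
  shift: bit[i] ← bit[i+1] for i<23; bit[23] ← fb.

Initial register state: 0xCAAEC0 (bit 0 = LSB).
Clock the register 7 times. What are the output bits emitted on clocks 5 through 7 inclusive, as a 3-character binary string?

reg_0 = 0xCAAEC0
clock 1: out=0, reg = 0x655760
clock 2: out=0, reg = 0x32ABB0
clock 3: out=0, reg = 0x9955D8
clock 4: out=0, reg = 0xCCAAEC
clock 5: out=0, reg = 0xE65576
clock 6: out=0, reg = 0xF32ABB
clock 7: out=1, reg = 0xF9955D

001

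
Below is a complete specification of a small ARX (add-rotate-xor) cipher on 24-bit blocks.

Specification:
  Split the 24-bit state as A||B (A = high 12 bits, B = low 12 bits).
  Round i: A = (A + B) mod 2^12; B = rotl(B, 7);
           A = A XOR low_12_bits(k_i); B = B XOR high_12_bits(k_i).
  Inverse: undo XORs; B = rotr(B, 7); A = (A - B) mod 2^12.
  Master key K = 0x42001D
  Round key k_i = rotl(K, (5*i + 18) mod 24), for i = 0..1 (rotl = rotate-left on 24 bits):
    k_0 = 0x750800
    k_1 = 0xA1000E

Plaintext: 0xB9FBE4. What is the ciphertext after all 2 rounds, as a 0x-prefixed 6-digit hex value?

s_0 = plaintext = 0xB9FBE4
s_1 = Round(s_0, k_0) = 0xF8350F
s_2 = Round(s_1, k_1) = 0x49CDB8

0x49CDB8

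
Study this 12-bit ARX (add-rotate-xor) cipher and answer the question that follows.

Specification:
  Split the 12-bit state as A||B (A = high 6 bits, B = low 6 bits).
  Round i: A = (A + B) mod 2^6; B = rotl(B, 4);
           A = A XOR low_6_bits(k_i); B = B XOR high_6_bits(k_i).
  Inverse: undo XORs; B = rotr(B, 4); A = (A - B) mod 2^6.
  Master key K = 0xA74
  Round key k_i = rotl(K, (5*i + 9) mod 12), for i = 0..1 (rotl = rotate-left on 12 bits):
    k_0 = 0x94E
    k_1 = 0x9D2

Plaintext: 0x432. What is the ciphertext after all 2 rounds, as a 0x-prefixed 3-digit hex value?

0x1F5

s_0 = plaintext = 0x432
s_1 = Round(s_0, k_0) = 0x309
s_2 = Round(s_1, k_1) = 0x1F5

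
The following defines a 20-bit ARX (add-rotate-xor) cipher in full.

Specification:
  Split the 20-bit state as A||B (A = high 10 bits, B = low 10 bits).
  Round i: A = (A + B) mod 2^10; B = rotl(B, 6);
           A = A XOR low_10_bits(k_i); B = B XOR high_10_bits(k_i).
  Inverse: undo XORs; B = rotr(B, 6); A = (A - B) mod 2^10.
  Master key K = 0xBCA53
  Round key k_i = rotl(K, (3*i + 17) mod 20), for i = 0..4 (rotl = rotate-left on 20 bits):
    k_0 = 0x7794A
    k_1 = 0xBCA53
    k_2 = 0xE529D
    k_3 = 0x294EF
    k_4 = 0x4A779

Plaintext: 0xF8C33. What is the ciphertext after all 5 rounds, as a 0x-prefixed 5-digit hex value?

s_0 = plaintext = 0xF8C33
s_1 = Round(s_0, k_0) = 0x5711D
s_2 = Round(s_1, k_1) = 0x0A9A3
s_3 = Round(s_2, k_2) = 0xD434E
s_4 = Round(s_3, k_3) = 0x9C711
s_5 = Round(s_4, k_4) = 0xBED58

0xBED58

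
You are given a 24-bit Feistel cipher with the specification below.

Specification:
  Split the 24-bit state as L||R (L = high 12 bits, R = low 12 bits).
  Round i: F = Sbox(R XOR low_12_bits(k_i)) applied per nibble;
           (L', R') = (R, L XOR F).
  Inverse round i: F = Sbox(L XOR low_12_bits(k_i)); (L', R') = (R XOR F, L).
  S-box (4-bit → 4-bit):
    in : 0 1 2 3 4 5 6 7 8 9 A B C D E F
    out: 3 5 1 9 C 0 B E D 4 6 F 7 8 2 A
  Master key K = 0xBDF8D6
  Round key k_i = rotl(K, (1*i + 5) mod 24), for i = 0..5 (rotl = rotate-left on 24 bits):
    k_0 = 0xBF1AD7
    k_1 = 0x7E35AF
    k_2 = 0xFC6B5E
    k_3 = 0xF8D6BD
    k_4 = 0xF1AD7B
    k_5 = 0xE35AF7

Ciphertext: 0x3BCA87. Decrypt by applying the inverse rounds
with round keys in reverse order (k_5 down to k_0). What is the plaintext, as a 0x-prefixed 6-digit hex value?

s_0 = ciphertext = 0x3BCA87
s_1 = InvRound(s_0, k_5) = 0xE483BC
s_2 = InvRound(s_1, k_4) = 0xA25E48
s_3 = InvRound(s_2, k_3) = 0x905A25
s_4 = InvRound(s_3, k_2) = 0xB2A905
s_5 = InvRound(s_4, k_1) = 0xBD5B2A
s_6 = InvRound(s_5, k_0) = 0xE1BBD5

0xE1BBD5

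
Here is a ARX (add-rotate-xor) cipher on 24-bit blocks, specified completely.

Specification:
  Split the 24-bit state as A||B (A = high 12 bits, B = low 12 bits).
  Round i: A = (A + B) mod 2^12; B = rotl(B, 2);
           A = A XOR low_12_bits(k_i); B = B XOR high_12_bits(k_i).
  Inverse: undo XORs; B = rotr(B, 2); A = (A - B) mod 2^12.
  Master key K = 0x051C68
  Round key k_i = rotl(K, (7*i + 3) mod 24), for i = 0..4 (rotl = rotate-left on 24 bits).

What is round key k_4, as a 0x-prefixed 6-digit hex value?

K = 0x051C68
k_0 = rotl(K, (7*0+3) mod 24) = rotl(K, 3) = 0x28E340
k_1 = rotl(K, (7*1+3) mod 24) = rotl(K, 10) = 0x71A014
k_2 = rotl(K, (7*2+3) mod 24) = rotl(K, 17) = 0xD00A38
k_3 = rotl(K, (7*3+3) mod 24) = rotl(K, 0) = 0x051C68
k_4 = rotl(K, (7*4+3) mod 24) = rotl(K, 7) = 0x8E3402

0x8E3402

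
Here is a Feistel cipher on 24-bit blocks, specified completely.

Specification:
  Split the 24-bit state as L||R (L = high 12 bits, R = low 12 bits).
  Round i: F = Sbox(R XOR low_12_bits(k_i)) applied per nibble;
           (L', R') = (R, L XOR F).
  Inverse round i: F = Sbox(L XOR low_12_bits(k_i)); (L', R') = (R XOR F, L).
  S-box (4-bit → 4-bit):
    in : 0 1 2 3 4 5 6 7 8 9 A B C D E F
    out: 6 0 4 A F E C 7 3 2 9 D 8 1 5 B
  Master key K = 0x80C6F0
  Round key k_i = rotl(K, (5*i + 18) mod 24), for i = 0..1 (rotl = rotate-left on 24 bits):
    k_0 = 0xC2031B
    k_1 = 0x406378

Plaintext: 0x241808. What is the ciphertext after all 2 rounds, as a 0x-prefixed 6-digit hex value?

s_0 = plaintext = 0x241808
s_1 = Round(s_0, k_0) = 0x808F4B
s_2 = Round(s_1, k_1) = 0xF4B0A2

0xF4B0A2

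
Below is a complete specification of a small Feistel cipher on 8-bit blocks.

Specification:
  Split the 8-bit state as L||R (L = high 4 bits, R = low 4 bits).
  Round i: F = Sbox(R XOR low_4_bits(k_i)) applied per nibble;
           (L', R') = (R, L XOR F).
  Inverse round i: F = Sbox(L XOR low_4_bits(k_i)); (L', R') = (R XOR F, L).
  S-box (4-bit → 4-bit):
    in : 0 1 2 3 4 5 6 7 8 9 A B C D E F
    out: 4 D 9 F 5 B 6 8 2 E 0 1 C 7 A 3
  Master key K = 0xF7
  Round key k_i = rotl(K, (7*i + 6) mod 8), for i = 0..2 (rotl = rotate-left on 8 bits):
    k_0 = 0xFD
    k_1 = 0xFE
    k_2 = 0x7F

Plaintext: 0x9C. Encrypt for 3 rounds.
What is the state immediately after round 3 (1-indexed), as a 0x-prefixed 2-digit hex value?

s_0 = plaintext = 0x9C
s_1 = Round(s_0, k_0) = 0xC4
s_2 = Round(s_1, k_1) = 0x4C
s_3 = Round(s_2, k_2) = 0xCB

0xCB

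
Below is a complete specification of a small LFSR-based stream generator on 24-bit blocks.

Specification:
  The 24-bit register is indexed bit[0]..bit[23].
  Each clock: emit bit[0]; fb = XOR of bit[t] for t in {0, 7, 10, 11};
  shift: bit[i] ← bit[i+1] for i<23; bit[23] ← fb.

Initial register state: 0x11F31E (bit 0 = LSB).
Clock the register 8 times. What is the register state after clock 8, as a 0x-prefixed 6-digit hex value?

0xBA11F3

reg_0 = 0x11F31E
clock 1: out=0, reg = 0x08F98F
clock 2: out=1, reg = 0x847CC7
clock 3: out=1, reg = 0x423E63
clock 4: out=1, reg = 0xA11F31
clock 5: out=1, reg = 0xD08F98
clock 6: out=0, reg = 0xE847CC
clock 7: out=0, reg = 0x7423E6
clock 8: out=0, reg = 0xBA11F3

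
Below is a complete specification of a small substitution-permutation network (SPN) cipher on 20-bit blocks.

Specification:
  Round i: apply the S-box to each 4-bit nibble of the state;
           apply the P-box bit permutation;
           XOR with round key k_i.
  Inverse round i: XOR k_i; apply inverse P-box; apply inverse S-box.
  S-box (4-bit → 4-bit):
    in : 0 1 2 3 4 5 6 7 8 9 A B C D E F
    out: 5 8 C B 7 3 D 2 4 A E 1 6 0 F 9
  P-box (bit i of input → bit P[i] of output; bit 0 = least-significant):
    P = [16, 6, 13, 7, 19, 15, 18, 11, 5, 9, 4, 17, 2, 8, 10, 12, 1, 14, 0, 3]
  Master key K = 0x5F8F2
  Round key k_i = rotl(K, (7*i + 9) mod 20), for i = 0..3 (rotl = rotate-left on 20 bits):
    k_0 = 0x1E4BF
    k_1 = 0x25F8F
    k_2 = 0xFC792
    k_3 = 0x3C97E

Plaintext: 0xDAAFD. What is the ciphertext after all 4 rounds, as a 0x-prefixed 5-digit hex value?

0xB6DEC

s_0 = plaintext = 0xDAAFD
s_1 = Round(s_0, k_0) = 0xBFBAF
s_2 = Round(s_1, k_1) = 0x7C729
s_3 = Round(s_2, k_2) = 0xB8852
s_4 = Round(s_3, k_3) = 0xB6DEC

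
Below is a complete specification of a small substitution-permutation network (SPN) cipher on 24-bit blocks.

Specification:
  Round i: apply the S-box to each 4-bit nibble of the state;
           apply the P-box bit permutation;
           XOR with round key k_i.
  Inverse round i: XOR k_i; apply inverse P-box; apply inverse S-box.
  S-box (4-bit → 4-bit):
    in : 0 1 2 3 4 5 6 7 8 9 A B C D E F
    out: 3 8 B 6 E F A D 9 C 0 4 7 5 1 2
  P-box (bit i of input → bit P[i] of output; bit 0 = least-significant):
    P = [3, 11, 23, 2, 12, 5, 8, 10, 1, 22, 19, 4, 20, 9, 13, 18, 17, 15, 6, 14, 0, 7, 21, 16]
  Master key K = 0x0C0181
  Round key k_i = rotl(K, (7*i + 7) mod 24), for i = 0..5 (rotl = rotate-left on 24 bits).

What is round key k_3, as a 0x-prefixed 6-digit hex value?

0xC01810

K = 0x0C0181
k_0 = rotl(K, (7*0+7) mod 24) = rotl(K, 7) = 0x00C086
k_1 = rotl(K, (7*1+7) mod 24) = rotl(K, 14) = 0x604300
k_2 = rotl(K, (7*2+7) mod 24) = rotl(K, 21) = 0x218030
k_3 = rotl(K, (7*3+7) mod 24) = rotl(K, 4) = 0xC01810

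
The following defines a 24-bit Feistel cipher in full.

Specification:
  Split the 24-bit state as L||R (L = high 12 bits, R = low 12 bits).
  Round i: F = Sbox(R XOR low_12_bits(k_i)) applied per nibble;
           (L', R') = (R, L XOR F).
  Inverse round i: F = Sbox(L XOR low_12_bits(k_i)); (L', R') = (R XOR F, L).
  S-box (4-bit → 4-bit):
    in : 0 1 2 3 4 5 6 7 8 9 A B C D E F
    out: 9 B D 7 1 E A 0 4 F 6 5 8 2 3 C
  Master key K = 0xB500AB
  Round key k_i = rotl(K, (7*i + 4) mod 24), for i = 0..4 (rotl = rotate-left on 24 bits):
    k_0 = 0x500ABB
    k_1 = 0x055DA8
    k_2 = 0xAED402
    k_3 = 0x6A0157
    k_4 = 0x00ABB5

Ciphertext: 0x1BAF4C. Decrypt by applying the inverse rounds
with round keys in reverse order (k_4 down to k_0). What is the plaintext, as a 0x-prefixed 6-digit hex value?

s_0 = ciphertext = 0x1BAF4C
s_1 = InvRound(s_0, k_4) = 0x9D01BA
s_2 = InvRound(s_1, k_3) = 0x5FA9D0
s_3 = InvRound(s_2, k_2) = 0x2145FA
s_4 = InvRound(s_3, k_1) = 0x9A2214
s_5 = InvRound(s_4, k_0) = 0x5AB9A2

0x5AB9A2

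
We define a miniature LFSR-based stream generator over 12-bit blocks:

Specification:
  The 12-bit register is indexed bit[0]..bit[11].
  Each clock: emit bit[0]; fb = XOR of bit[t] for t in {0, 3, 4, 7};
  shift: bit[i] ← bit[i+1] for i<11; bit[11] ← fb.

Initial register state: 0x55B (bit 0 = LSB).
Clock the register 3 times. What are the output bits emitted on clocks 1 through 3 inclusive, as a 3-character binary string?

110

reg_0 = 0x55B
clock 1: out=1, reg = 0xAAD
clock 2: out=1, reg = 0xD56
clock 3: out=0, reg = 0xEAB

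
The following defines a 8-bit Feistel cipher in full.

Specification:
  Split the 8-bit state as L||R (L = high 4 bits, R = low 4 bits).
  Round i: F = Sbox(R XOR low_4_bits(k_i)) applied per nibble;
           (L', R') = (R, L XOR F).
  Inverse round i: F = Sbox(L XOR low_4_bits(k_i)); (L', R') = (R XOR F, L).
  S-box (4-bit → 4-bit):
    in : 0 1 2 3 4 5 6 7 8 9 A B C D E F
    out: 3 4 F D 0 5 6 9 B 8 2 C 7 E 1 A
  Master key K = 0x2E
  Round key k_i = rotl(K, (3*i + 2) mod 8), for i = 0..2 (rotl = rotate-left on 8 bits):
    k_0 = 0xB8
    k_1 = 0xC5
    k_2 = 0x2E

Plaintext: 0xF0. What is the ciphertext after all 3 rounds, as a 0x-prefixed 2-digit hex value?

s_0 = plaintext = 0xF0
s_1 = Round(s_0, k_0) = 0x04
s_2 = Round(s_1, k_1) = 0x44
s_3 = Round(s_2, k_2) = 0x46

0x46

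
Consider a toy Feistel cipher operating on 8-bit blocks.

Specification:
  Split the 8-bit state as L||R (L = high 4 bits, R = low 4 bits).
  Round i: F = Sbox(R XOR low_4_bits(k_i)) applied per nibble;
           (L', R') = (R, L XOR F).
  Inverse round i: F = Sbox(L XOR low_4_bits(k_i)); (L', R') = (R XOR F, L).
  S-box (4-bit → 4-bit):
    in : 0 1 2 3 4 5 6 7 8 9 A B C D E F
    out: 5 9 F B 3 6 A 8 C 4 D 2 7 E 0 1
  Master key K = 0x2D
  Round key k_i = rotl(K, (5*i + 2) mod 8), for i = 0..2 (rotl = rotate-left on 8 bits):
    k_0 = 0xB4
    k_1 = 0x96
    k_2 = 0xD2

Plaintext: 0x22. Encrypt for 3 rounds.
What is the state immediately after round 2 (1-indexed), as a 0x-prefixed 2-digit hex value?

0x82

s_0 = plaintext = 0x22
s_1 = Round(s_0, k_0) = 0x28
s_2 = Round(s_1, k_1) = 0x82
s_3 = Round(s_2, k_2) = 0x2D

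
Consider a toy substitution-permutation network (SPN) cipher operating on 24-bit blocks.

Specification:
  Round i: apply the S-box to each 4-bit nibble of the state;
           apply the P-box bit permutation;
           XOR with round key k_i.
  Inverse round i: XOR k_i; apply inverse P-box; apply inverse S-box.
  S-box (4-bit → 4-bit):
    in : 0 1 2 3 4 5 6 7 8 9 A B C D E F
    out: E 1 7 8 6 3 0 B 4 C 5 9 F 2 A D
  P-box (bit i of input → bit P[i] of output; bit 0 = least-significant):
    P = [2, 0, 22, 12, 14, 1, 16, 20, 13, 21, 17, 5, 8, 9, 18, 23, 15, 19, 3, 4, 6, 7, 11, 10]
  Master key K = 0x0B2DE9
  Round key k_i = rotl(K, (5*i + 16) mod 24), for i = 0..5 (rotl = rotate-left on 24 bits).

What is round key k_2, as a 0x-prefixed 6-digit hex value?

K = 0x0B2DE9
k_0 = rotl(K, (5*0+16) mod 24) = rotl(K, 16) = 0xE90B2D
k_1 = rotl(K, (5*1+16) mod 24) = rotl(K, 21) = 0x2165BD
k_2 = rotl(K, (5*2+16) mod 24) = rotl(K, 2) = 0x2CB7A4

0x2CB7A4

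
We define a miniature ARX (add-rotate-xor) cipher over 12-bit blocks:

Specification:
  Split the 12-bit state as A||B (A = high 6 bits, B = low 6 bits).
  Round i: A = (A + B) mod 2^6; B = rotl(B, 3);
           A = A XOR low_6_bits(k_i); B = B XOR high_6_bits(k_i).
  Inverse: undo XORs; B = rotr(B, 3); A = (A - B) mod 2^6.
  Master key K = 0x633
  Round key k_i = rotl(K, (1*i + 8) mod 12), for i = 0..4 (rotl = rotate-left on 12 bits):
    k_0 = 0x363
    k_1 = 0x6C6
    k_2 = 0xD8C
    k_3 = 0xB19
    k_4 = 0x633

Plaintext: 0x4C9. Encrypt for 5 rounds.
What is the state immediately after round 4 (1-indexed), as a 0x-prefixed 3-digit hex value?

0xB21

s_0 = plaintext = 0x4C9
s_1 = Round(s_0, k_0) = 0xFC4
s_2 = Round(s_1, k_1) = 0x17B
s_3 = Round(s_2, k_2) = 0x329
s_4 = Round(s_3, k_3) = 0xB21
s_5 = Round(s_4, k_4) = 0xF94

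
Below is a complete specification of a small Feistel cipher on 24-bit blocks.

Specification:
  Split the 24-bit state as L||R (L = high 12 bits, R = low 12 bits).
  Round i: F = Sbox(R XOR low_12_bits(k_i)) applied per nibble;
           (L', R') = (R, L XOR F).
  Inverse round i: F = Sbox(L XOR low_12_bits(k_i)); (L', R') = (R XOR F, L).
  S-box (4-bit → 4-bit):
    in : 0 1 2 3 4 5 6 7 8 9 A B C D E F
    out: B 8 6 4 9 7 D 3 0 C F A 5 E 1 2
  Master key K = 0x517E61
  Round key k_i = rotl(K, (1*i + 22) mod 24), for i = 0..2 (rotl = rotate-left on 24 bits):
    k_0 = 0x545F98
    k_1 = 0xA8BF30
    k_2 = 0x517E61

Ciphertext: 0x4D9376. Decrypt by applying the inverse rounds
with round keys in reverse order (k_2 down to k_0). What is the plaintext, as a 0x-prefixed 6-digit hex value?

0xEA30C4

s_0 = ciphertext = 0x4D9376
s_1 = InvRound(s_0, k_2) = 0xCD64D9
s_2 = InvRound(s_1, k_1) = 0x0C4CD6
s_3 = InvRound(s_2, k_0) = 0xEA30C4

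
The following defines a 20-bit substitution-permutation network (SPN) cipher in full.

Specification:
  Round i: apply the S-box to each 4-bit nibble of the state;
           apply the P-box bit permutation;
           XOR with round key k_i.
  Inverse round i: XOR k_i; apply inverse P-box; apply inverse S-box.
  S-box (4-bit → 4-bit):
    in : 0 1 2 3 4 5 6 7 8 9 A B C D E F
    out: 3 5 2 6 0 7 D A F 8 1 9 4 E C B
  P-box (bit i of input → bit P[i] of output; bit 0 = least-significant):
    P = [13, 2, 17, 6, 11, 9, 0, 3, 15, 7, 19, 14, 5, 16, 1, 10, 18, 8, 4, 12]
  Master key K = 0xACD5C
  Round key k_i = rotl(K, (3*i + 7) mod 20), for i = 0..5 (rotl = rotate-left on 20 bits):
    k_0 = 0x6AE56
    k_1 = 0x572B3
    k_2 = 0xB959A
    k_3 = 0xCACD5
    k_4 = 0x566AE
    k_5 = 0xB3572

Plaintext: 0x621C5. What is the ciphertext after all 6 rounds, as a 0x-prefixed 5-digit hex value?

0x8B17A

s_0 = plaintext = 0x621C5
s_1 = Round(s_0, k_0) = 0x91E43
s_2 = Round(s_1, k_1) = 0xF2295
s_3 = Round(s_2, k_2) = 0xCA416
s_4 = Round(s_3, k_3) = 0xE84A4
s_5 = Round(s_4, k_4) = 0x47A9C
s_6 = Round(s_5, k_5) = 0x8B17A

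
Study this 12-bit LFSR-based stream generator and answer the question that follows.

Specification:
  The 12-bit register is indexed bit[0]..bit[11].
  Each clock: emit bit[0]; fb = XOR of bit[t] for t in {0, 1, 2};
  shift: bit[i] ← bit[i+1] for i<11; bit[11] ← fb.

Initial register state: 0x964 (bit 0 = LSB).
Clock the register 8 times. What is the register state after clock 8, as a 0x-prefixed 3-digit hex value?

reg_0 = 0x964
clock 1: out=0, reg = 0xCB2
clock 2: out=0, reg = 0xE59
clock 3: out=1, reg = 0xF2C
clock 4: out=0, reg = 0xF96
clock 5: out=0, reg = 0x7CB
clock 6: out=1, reg = 0x3E5
clock 7: out=1, reg = 0x1F2
clock 8: out=0, reg = 0x8F9

0x8F9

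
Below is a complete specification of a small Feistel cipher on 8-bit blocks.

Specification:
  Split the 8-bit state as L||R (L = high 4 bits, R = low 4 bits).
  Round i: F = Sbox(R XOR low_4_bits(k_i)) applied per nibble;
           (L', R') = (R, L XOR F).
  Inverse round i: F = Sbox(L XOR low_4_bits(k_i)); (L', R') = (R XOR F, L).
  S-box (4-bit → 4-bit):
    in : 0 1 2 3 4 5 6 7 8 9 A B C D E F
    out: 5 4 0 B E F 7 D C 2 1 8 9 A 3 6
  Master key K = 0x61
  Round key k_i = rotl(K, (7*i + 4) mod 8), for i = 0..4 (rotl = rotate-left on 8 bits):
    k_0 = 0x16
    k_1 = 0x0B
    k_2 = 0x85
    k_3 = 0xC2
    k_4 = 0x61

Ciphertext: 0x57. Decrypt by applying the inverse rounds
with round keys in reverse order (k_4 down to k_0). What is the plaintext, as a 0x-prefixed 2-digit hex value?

s_0 = ciphertext = 0x57
s_1 = InvRound(s_0, k_4) = 0x95
s_2 = InvRound(s_1, k_3) = 0xD9
s_3 = InvRound(s_2, k_2) = 0x5D
s_4 = InvRound(s_3, k_1) = 0xE5
s_5 = InvRound(s_4, k_0) = 0x9E

0x9E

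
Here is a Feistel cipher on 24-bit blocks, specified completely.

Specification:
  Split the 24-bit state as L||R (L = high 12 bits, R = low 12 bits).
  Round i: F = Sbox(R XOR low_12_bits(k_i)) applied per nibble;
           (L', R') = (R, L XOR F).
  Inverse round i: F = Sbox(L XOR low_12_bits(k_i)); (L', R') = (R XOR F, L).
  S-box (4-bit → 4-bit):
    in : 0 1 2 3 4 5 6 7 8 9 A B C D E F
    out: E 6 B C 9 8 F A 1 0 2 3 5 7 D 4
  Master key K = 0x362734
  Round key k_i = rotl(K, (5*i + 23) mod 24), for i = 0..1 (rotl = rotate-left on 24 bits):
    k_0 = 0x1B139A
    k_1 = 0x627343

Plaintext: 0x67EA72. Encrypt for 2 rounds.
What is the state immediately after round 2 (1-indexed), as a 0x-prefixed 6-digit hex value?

0x6AF2A7

s_0 = plaintext = 0x67EA72
s_1 = Round(s_0, k_0) = 0xA726AF
s_2 = Round(s_1, k_1) = 0x6AF2A7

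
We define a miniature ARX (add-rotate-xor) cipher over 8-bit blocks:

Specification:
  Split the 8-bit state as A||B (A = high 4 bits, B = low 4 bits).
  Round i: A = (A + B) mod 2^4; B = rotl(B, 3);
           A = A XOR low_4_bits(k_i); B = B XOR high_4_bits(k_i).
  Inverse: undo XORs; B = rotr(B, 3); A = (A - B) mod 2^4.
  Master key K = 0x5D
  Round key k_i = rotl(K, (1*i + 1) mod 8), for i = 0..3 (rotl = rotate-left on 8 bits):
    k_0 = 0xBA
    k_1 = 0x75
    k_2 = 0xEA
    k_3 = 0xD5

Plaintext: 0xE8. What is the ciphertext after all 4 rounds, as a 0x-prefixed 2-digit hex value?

0x38

s_0 = plaintext = 0xE8
s_1 = Round(s_0, k_0) = 0xCF
s_2 = Round(s_1, k_1) = 0xE8
s_3 = Round(s_2, k_2) = 0xCA
s_4 = Round(s_3, k_3) = 0x38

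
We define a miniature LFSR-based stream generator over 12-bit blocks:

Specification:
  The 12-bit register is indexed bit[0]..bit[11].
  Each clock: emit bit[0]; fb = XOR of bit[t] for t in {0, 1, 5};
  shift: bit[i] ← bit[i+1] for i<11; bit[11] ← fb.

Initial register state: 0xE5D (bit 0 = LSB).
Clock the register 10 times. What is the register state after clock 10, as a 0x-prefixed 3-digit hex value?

0x607

reg_0 = 0xE5D
clock 1: out=1, reg = 0xF2E
clock 2: out=0, reg = 0x797
clock 3: out=1, reg = 0x3CB
clock 4: out=1, reg = 0x1E5
clock 5: out=1, reg = 0x0F2
clock 6: out=0, reg = 0x079
clock 7: out=1, reg = 0x03C
clock 8: out=0, reg = 0x81E
clock 9: out=0, reg = 0xC0F
clock 10: out=1, reg = 0x607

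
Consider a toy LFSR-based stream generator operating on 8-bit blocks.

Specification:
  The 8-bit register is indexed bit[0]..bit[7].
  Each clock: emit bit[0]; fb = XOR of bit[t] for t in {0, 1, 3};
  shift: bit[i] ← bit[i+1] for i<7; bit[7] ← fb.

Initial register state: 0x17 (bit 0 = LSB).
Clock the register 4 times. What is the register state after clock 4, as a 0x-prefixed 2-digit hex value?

reg_0 = 0x17
clock 1: out=1, reg = 0x0B
clock 2: out=1, reg = 0x85
clock 3: out=1, reg = 0xC2
clock 4: out=0, reg = 0xE1

0xE1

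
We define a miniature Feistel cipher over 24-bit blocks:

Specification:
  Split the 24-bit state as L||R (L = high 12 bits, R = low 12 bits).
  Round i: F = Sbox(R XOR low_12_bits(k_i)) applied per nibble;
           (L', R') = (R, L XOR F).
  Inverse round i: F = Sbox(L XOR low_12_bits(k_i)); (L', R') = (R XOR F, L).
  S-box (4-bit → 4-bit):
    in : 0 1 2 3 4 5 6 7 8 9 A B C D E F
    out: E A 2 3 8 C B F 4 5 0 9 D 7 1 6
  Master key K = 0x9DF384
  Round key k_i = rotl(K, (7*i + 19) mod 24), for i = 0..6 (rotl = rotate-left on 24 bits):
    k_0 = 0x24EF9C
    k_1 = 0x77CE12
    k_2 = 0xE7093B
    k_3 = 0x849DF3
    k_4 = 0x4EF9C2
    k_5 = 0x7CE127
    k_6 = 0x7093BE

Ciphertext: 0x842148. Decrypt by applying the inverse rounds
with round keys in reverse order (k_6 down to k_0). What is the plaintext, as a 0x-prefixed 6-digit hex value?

s_0 = ciphertext = 0x842148
s_1 = InvRound(s_0, k_6) = 0x825842
s_2 = InvRound(s_1, k_5) = 0xDA0825
s_3 = InvRound(s_2, k_4) = 0x097DA0
s_4 = InvRound(s_3, k_3) = 0xA18097
s_5 = InvRound(s_4, k_2) = 0x3B4A18
s_6 = InvRound(s_5, k_1) = 0xD133B4
s_7 = InvRound(s_6, k_0) = 0x1F2D13

0x1F2D13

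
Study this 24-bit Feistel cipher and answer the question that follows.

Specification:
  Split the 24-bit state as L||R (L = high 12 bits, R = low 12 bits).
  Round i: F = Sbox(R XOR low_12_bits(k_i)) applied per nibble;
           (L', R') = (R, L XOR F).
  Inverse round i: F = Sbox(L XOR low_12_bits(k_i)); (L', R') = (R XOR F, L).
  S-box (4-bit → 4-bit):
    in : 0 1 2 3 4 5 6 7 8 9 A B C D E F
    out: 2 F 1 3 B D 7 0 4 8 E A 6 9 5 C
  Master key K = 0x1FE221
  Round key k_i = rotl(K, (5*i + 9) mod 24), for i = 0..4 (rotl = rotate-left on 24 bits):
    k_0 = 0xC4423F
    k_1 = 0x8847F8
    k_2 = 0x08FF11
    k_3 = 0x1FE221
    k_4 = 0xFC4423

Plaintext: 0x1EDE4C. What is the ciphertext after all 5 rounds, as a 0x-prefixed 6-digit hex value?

0xBA4840

s_0 = plaintext = 0x1EDE4C
s_1 = Round(s_0, k_0) = 0xE4C7EE
s_2 = Round(s_1, k_1) = 0x7EECBB
s_3 = Round(s_2, k_2) = 0xCBB400
s_4 = Round(s_3, k_3) = 0x400BA4
s_5 = Round(s_4, k_4) = 0xBA4840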